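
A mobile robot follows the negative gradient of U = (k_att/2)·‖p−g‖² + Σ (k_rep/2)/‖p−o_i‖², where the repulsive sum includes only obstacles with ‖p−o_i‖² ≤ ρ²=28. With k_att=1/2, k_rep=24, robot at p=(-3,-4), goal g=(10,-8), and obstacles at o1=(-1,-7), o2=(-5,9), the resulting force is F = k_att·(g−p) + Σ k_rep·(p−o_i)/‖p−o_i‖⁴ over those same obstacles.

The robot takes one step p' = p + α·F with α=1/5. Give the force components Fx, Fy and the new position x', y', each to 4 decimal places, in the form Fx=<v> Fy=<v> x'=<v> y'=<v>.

F_att = 1/2·(g−p) = 1/2·(13,-4) = (6.5000,-2.0000)
o1: d²=13 ≤ ρ²=28; F_rep = 24·(-2,3)/13² = (-0.2840,0.4260)
o2: d²=173 > ρ²=28 → inactive
F = F_att + ΣF_rep = (6.2160,-1.5740)
p' = p + 1/5·F = (-1.7568,-4.3148)

Fx=6.2160 Fy=-1.5740 x'=-1.7568 y'=-4.3148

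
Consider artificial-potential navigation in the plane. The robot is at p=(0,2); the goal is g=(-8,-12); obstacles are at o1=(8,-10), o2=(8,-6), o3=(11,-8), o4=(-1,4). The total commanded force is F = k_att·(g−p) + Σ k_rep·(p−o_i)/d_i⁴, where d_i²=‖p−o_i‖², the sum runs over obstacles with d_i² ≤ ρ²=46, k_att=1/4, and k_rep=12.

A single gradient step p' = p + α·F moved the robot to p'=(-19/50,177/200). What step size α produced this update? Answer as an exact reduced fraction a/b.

F_att = 1/4·(g−p) = 1/4·(-8,-14) = (-2.0000,-3.5000)
o1: d²=208 > ρ²=46 → inactive
o2: d²=128 > ρ²=46 → inactive
o3: d²=221 > ρ²=46 → inactive
o4: d²=5 ≤ ρ²=46; F_rep = 12·(1,-2)/5² = (0.4800,-0.9600)
F = F_att + ΣF_rep = (-1.5200,-4.4600)
Δp = p'−p = (-0.3800,-1.1150); α = Δx/Fx = (-19/50) / (-38/25) = 1/4
check: Δy/Fy = (-223/200) / (-223/50) = 1/4 ✓

α = 1/4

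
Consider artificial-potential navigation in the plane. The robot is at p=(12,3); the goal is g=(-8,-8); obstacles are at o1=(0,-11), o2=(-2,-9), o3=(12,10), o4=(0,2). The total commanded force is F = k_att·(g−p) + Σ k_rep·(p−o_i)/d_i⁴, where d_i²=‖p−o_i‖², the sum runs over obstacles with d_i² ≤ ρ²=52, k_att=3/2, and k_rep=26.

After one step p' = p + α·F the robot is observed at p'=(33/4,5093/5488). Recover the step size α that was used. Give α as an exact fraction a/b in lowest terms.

F_att = 3/2·(g−p) = 3/2·(-20,-11) = (-30.0000,-16.5000)
o1: d²=340 > ρ²=52 → inactive
o2: d²=340 > ρ²=52 → inactive
o3: d²=49 ≤ ρ²=52; F_rep = 26·(0,-7)/49² = (0.0000,-0.0758)
o4: d²=145 > ρ²=52 → inactive
F = F_att + ΣF_rep = (-30.0000,-16.5758)
Δp = p'−p = (-3.7500,-2.0720); α = Δx/Fx = (-15/4) / (-30) = 1/8
check: Δy/Fy = (-11371/5488) / (-11371/686) = 1/8 ✓

α = 1/8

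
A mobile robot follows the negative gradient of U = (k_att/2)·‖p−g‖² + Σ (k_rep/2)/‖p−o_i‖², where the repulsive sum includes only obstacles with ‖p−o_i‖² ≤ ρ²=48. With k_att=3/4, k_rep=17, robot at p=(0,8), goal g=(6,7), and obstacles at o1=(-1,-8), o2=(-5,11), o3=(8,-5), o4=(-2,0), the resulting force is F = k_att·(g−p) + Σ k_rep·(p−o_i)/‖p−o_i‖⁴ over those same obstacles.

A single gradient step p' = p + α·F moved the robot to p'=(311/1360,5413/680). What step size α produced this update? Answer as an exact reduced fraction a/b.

α = 1/20

F_att = 3/4·(g−p) = 3/4·(6,-1) = (4.5000,-0.7500)
o1: d²=257 > ρ²=48 → inactive
o2: d²=34 ≤ ρ²=48; F_rep = 17·(5,-3)/34² = (0.0735,-0.0441)
o3: d²=233 > ρ²=48 → inactive
o4: d²=68 > ρ²=48 → inactive
F = F_att + ΣF_rep = (4.5735,-0.7941)
Δp = p'−p = (0.2287,-0.0397); α = Δx/Fx = (311/1360) / (311/68) = 1/20
check: Δy/Fy = (-27/680) / (-27/34) = 1/20 ✓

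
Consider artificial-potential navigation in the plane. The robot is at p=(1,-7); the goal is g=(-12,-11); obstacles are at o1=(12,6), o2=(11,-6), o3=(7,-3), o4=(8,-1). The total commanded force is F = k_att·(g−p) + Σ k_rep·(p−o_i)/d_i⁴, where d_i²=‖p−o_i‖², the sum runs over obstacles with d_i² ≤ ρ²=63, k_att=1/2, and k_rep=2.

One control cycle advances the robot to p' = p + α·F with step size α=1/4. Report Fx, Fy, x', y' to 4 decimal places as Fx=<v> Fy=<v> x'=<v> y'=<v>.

F_att = 1/2·(g−p) = 1/2·(-13,-4) = (-6.5000,-2.0000)
o1: d²=290 > ρ²=63 → inactive
o2: d²=101 > ρ²=63 → inactive
o3: d²=52 ≤ ρ²=63; F_rep = 2·(-6,-4)/52² = (-0.0044,-0.0030)
o4: d²=85 > ρ²=63 → inactive
F = F_att + ΣF_rep = (-6.5044,-2.0030)
p' = p + 1/4·F = (-0.6261,-7.5007)

Fx=-6.5044 Fy=-2.0030 x'=-0.6261 y'=-7.5007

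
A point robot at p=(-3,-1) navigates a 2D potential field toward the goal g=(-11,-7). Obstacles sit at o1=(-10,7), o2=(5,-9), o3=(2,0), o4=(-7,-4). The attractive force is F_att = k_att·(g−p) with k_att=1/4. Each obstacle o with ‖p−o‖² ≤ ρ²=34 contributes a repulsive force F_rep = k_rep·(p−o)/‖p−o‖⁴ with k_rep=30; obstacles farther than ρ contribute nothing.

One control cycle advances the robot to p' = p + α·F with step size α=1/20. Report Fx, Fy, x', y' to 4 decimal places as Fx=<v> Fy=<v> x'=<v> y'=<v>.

Fx=-2.0299 Fy=-1.4004 x'=-3.1015 y'=-1.0700

F_att = 1/4·(g−p) = 1/4·(-8,-6) = (-2.0000,-1.5000)
o1: d²=113 > ρ²=34 → inactive
o2: d²=128 > ρ²=34 → inactive
o3: d²=26 ≤ ρ²=34; F_rep = 30·(-5,-1)/26² = (-0.2219,-0.0444)
o4: d²=25 ≤ ρ²=34; F_rep = 30·(4,3)/25² = (0.1920,0.1440)
F = F_att + ΣF_rep = (-2.0299,-1.4004)
p' = p + 1/20·F = (-3.1015,-1.0700)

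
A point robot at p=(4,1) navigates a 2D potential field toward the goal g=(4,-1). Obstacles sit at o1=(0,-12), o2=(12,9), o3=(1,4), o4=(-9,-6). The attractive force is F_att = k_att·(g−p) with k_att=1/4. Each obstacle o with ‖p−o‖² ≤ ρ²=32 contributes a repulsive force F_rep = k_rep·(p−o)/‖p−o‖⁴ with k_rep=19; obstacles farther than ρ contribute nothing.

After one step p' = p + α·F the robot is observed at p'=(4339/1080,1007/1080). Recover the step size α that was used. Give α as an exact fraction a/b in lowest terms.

α = 1/10

F_att = 1/4·(g−p) = 1/4·(0,-2) = (0.0000,-0.5000)
o1: d²=185 > ρ²=32 → inactive
o2: d²=128 > ρ²=32 → inactive
o3: d²=18 ≤ ρ²=32; F_rep = 19·(3,-3)/18² = (0.1759,-0.1759)
o4: d²=218 > ρ²=32 → inactive
F = F_att + ΣF_rep = (0.1759,-0.6759)
Δp = p'−p = (0.0176,-0.0676); α = Δx/Fx = (19/1080) / (19/108) = 1/10
check: Δy/Fy = (-73/1080) / (-73/108) = 1/10 ✓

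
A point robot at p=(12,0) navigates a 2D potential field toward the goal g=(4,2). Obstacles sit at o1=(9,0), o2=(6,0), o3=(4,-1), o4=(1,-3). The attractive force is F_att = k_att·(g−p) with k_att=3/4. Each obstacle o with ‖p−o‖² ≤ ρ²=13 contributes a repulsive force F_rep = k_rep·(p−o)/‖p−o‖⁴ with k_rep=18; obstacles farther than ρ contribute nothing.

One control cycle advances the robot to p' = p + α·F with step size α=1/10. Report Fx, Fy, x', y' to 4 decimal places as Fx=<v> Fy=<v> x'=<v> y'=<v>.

Fx=-5.3333 Fy=1.5000 x'=11.4667 y'=0.1500

F_att = 3/4·(g−p) = 3/4·(-8,2) = (-6.0000,1.5000)
o1: d²=9 ≤ ρ²=13; F_rep = 18·(3,0)/9² = (0.6667,0.0000)
o2: d²=36 > ρ²=13 → inactive
o3: d²=65 > ρ²=13 → inactive
o4: d²=130 > ρ²=13 → inactive
F = F_att + ΣF_rep = (-5.3333,1.5000)
p' = p + 1/10·F = (11.4667,0.1500)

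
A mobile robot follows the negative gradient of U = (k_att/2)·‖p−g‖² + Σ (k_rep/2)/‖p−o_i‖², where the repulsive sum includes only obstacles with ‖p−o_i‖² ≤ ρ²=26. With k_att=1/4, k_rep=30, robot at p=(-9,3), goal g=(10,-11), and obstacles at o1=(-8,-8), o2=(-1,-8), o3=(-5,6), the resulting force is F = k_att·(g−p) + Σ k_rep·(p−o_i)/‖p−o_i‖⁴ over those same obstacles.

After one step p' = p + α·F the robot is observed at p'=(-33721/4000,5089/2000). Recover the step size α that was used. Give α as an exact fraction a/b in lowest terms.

α = 1/8

F_att = 1/4·(g−p) = 1/4·(19,-14) = (4.7500,-3.5000)
o1: d²=122 > ρ²=26 → inactive
o2: d²=185 > ρ²=26 → inactive
o3: d²=25 ≤ ρ²=26; F_rep = 30·(-4,-3)/25² = (-0.1920,-0.1440)
F = F_att + ΣF_rep = (4.5580,-3.6440)
Δp = p'−p = (0.5697,-0.4555); α = Δx/Fx = (2279/4000) / (2279/500) = 1/8
check: Δy/Fy = (-911/2000) / (-911/250) = 1/8 ✓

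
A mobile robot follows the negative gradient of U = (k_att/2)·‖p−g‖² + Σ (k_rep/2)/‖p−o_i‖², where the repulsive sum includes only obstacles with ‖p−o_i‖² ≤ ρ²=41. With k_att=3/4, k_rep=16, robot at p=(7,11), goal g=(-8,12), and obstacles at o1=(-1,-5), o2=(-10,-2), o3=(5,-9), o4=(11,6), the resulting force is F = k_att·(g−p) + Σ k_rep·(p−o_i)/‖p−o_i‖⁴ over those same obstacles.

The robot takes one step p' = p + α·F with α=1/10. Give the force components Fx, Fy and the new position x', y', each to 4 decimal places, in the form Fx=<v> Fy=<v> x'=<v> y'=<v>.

Fx=-11.2881 Fy=0.7976 x'=5.8712 y'=11.0798

F_att = 3/4·(g−p) = 3/4·(-15,1) = (-11.2500,0.7500)
o1: d²=320 > ρ²=41 → inactive
o2: d²=458 > ρ²=41 → inactive
o3: d²=404 > ρ²=41 → inactive
o4: d²=41 ≤ ρ²=41; F_rep = 16·(-4,5)/41² = (-0.0381,0.0476)
F = F_att + ΣF_rep = (-11.2881,0.7976)
p' = p + 1/10·F = (5.8712,11.0798)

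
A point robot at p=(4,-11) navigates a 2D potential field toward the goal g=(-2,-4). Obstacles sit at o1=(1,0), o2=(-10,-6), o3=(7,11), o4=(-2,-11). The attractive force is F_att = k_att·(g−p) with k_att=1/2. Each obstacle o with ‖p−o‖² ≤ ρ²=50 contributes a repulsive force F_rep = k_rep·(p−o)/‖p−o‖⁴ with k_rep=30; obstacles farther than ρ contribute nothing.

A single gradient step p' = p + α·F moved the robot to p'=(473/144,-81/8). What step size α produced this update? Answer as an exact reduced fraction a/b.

α = 1/4

F_att = 1/2·(g−p) = 1/2·(-6,7) = (-3.0000,3.5000)
o1: d²=130 > ρ²=50 → inactive
o2: d²=221 > ρ²=50 → inactive
o3: d²=493 > ρ²=50 → inactive
o4: d²=36 ≤ ρ²=50; F_rep = 30·(6,0)/36² = (0.1389,0.0000)
F = F_att + ΣF_rep = (-2.8611,3.5000)
Δp = p'−p = (-0.7153,0.8750); α = Δx/Fx = (-103/144) / (-103/36) = 1/4
check: Δy/Fy = (7/8) / (7/2) = 1/4 ✓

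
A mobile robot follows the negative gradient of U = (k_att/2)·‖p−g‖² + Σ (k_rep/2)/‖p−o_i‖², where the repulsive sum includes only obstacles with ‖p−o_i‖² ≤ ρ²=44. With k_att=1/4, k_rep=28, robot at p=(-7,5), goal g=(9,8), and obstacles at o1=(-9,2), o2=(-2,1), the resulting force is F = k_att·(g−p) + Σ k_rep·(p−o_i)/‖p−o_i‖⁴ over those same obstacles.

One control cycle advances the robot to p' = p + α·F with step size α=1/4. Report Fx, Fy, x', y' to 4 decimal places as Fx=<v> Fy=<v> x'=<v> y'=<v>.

F_att = 1/4·(g−p) = 1/4·(16,3) = (4.0000,0.7500)
o1: d²=13 ≤ ρ²=44; F_rep = 28·(2,3)/13² = (0.3314,0.4970)
o2: d²=41 ≤ ρ²=44; F_rep = 28·(-5,4)/41² = (-0.0833,0.0666)
F = F_att + ΣF_rep = (4.2481,1.3137)
p' = p + 1/4·F = (-5.9380,5.3284)

Fx=4.2481 Fy=1.3137 x'=-5.9380 y'=5.3284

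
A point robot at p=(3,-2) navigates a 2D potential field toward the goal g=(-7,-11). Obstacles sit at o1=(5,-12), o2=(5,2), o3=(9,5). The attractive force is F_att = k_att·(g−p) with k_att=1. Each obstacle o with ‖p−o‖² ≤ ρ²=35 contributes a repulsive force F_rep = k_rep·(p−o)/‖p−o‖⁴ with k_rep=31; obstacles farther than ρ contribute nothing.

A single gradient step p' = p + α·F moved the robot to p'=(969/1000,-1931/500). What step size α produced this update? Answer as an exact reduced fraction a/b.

α = 1/5

F_att = 1·(g−p) = 1·(-10,-9) = (-10.0000,-9.0000)
o1: d²=104 > ρ²=35 → inactive
o2: d²=20 ≤ ρ²=35; F_rep = 31·(-2,-4)/20² = (-0.1550,-0.3100)
o3: d²=85 > ρ²=35 → inactive
F = F_att + ΣF_rep = (-10.1550,-9.3100)
Δp = p'−p = (-2.0310,-1.8620); α = Δx/Fx = (-2031/1000) / (-2031/200) = 1/5
check: Δy/Fy = (-931/500) / (-931/100) = 1/5 ✓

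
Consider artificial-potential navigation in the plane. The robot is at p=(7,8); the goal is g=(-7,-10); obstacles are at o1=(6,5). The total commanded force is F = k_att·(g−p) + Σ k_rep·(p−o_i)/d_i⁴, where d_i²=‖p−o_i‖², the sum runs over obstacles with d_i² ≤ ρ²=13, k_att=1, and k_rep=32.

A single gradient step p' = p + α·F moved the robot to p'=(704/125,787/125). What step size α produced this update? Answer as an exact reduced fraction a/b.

α = 1/10

F_att = 1·(g−p) = 1·(-14,-18) = (-14.0000,-18.0000)
o1: d²=10 ≤ ρ²=13; F_rep = 32·(1,3)/10² = (0.3200,0.9600)
F = F_att + ΣF_rep = (-13.6800,-17.0400)
Δp = p'−p = (-1.3680,-1.7040); α = Δx/Fx = (-171/125) / (-342/25) = 1/10
check: Δy/Fy = (-213/125) / (-426/25) = 1/10 ✓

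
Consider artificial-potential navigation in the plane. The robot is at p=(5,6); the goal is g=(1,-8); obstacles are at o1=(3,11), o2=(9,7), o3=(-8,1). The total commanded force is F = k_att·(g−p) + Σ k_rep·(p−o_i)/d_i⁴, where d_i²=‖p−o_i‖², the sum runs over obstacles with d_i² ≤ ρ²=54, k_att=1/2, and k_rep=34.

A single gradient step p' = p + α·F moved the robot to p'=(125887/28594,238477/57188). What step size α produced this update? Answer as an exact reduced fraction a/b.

F_att = 1/2·(g−p) = 1/2·(-4,-14) = (-2.0000,-7.0000)
o1: d²=29 ≤ ρ²=54; F_rep = 34·(2,-5)/29² = (0.0809,-0.2021)
o2: d²=17 ≤ ρ²=54; F_rep = 34·(-4,-1)/17² = (-0.4706,-0.1176)
o3: d²=194 > ρ²=54 → inactive
F = F_att + ΣF_rep = (-2.3897,-7.3198)
Δp = p'−p = (-0.5974,-1.8299); α = Δx/Fx = (-17083/28594) / (-34166/14297) = 1/4
check: Δy/Fy = (-104651/57188) / (-104651/14297) = 1/4 ✓

α = 1/4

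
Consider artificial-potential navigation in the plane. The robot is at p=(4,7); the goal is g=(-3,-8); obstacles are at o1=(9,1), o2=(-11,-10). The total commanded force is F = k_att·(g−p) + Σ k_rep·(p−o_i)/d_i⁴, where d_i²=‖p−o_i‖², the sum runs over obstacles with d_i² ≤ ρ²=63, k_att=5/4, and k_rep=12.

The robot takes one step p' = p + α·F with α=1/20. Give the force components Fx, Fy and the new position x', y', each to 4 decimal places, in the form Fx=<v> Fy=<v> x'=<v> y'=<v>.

Fx=-8.7661 Fy=-18.7307 x'=3.5617 y'=6.0635

F_att = 5/4·(g−p) = 5/4·(-7,-15) = (-8.7500,-18.7500)
o1: d²=61 ≤ ρ²=63; F_rep = 12·(-5,6)/61² = (-0.0161,0.0193)
o2: d²=514 > ρ²=63 → inactive
F = F_att + ΣF_rep = (-8.7661,-18.7307)
p' = p + 1/20·F = (3.5617,6.0635)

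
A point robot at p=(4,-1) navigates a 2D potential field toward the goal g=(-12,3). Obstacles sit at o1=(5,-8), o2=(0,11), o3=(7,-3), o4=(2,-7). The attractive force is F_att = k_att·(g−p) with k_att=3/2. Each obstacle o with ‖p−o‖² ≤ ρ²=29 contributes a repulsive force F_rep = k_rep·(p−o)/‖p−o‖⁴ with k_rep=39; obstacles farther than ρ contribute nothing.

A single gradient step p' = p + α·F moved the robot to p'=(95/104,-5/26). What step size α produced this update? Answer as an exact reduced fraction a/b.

α = 1/8

F_att = 3/2·(g−p) = 3/2·(-16,4) = (-24.0000,6.0000)
o1: d²=50 > ρ²=29 → inactive
o2: d²=160 > ρ²=29 → inactive
o3: d²=13 ≤ ρ²=29; F_rep = 39·(-3,2)/13² = (-0.6923,0.4615)
o4: d²=40 > ρ²=29 → inactive
F = F_att + ΣF_rep = (-24.6923,6.4615)
Δp = p'−p = (-3.0865,0.8077); α = Δx/Fx = (-321/104) / (-321/13) = 1/8
check: Δy/Fy = (21/26) / (84/13) = 1/8 ✓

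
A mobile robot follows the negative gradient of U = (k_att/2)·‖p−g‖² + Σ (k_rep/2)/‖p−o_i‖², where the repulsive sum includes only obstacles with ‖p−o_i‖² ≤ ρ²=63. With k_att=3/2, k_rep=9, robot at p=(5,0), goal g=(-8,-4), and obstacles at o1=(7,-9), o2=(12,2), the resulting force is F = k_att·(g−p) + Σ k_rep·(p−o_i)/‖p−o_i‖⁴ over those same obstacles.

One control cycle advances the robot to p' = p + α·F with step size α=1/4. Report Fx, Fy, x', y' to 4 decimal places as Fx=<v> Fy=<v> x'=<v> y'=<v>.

Fx=-19.5224 Fy=-6.0064 x'=0.1194 y'=-1.5016

F_att = 3/2·(g−p) = 3/2·(-13,-4) = (-19.5000,-6.0000)
o1: d²=85 > ρ²=63 → inactive
o2: d²=53 ≤ ρ²=63; F_rep = 9·(-7,-2)/53² = (-0.0224,-0.0064)
F = F_att + ΣF_rep = (-19.5224,-6.0064)
p' = p + 1/4·F = (0.1194,-1.5016)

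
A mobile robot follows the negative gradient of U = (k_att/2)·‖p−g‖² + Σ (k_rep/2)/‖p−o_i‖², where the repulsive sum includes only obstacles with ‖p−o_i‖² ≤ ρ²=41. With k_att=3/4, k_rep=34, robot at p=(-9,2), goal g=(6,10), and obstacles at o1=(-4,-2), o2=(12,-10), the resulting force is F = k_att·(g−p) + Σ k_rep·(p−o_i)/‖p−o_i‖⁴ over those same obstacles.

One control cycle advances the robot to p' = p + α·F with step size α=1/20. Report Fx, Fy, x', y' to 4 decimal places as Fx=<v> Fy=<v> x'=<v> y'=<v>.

Fx=11.1489 Fy=6.0809 x'=-8.4426 y'=2.3040

F_att = 3/4·(g−p) = 3/4·(15,8) = (11.2500,6.0000)
o1: d²=41 ≤ ρ²=41; F_rep = 34·(-5,4)/41² = (-0.1011,0.0809)
o2: d²=585 > ρ²=41 → inactive
F = F_att + ΣF_rep = (11.1489,6.0809)
p' = p + 1/20·F = (-8.4426,2.3040)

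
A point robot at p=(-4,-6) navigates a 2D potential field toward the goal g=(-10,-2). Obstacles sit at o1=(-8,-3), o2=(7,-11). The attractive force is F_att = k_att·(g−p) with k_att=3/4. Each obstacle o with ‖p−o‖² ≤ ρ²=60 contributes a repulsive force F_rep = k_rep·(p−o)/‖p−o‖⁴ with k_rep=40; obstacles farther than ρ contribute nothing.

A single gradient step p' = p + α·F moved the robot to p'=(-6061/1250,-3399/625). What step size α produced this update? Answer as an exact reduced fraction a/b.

α = 1/5

F_att = 3/4·(g−p) = 3/4·(-6,4) = (-4.5000,3.0000)
o1: d²=25 ≤ ρ²=60; F_rep = 40·(4,-3)/25² = (0.2560,-0.1920)
o2: d²=146 > ρ²=60 → inactive
F = F_att + ΣF_rep = (-4.2440,2.8080)
Δp = p'−p = (-0.8488,0.5616); α = Δx/Fx = (-1061/1250) / (-1061/250) = 1/5
check: Δy/Fy = (351/625) / (351/125) = 1/5 ✓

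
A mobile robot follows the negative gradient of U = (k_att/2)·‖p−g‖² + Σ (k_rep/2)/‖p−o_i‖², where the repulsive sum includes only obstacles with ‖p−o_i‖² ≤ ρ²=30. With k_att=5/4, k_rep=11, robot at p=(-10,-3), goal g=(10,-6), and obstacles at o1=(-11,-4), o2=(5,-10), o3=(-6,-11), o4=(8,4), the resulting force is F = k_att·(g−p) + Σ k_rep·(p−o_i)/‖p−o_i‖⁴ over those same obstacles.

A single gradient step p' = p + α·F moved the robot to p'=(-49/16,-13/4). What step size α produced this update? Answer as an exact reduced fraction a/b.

α = 1/4

F_att = 5/4·(g−p) = 5/4·(20,-3) = (25.0000,-3.7500)
o1: d²=2 ≤ ρ²=30; F_rep = 11·(1,1)/2² = (2.7500,2.7500)
o2: d²=274 > ρ²=30 → inactive
o3: d²=80 > ρ²=30 → inactive
o4: d²=373 > ρ²=30 → inactive
F = F_att + ΣF_rep = (27.7500,-1.0000)
Δp = p'−p = (6.9375,-0.2500); α = Δx/Fx = (111/16) / (111/4) = 1/4
check: Δy/Fy = (-1/4) / (-1) = 1/4 ✓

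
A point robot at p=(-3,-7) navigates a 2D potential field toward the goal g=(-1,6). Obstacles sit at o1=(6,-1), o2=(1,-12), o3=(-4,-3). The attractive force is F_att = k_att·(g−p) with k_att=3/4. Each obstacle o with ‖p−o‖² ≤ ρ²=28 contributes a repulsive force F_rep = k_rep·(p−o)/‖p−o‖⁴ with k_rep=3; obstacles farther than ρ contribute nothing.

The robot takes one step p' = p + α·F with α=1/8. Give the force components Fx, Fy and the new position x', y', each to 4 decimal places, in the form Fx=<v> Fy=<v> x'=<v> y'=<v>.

F_att = 3/4·(g−p) = 3/4·(2,13) = (1.5000,9.7500)
o1: d²=117 > ρ²=28 → inactive
o2: d²=41 > ρ²=28 → inactive
o3: d²=17 ≤ ρ²=28; F_rep = 3·(1,-4)/17² = (0.0104,-0.0415)
F = F_att + ΣF_rep = (1.5104,9.7085)
p' = p + 1/8·F = (-2.8112,-5.7864)

Fx=1.5104 Fy=9.7085 x'=-2.8112 y'=-5.7864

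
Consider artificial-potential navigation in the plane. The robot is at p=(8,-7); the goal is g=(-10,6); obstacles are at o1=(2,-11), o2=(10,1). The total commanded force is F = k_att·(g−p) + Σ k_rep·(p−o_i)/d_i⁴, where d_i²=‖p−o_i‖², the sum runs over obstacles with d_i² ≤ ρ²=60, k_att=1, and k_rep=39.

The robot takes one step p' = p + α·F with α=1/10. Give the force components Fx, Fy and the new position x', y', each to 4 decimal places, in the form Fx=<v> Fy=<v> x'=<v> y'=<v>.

Fx=-17.9135 Fy=13.0577 x'=6.2087 y'=-5.6942

F_att = 1·(g−p) = 1·(-18,13) = (-18.0000,13.0000)
o1: d²=52 ≤ ρ²=60; F_rep = 39·(6,4)/52² = (0.0865,0.0577)
o2: d²=68 > ρ²=60 → inactive
F = F_att + ΣF_rep = (-17.9135,13.0577)
p' = p + 1/10·F = (6.2087,-5.6942)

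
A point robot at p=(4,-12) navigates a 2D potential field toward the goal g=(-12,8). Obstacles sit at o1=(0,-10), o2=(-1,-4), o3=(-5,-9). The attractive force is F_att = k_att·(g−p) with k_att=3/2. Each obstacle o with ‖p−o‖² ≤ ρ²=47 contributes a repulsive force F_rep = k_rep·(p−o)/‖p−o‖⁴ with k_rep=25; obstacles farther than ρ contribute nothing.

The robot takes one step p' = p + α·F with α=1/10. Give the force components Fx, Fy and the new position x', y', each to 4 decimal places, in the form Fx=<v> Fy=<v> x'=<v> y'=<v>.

F_att = 3/2·(g−p) = 3/2·(-16,20) = (-24.0000,30.0000)
o1: d²=20 ≤ ρ²=47; F_rep = 25·(4,-2)/20² = (0.2500,-0.1250)
o2: d²=89 > ρ²=47 → inactive
o3: d²=90 > ρ²=47 → inactive
F = F_att + ΣF_rep = (-23.7500,29.8750)
p' = p + 1/10·F = (1.6250,-9.0125)

Fx=-23.7500 Fy=29.8750 x'=1.6250 y'=-9.0125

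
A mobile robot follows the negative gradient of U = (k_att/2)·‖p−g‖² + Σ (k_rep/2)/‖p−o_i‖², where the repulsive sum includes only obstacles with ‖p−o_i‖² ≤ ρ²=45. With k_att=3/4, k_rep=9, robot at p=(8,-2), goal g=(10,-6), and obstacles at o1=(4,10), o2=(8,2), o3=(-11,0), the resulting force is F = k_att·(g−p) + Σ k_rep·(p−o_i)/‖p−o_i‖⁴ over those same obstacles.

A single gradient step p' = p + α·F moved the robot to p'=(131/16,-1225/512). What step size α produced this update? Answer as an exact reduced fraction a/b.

α = 1/8

F_att = 3/4·(g−p) = 3/4·(2,-4) = (1.5000,-3.0000)
o1: d²=160 > ρ²=45 → inactive
o2: d²=16 ≤ ρ²=45; F_rep = 9·(0,-4)/16² = (0.0000,-0.1406)
o3: d²=365 > ρ²=45 → inactive
F = F_att + ΣF_rep = (1.5000,-3.1406)
Δp = p'−p = (0.1875,-0.3926); α = Δx/Fx = (3/16) / (3/2) = 1/8
check: Δy/Fy = (-201/512) / (-201/64) = 1/8 ✓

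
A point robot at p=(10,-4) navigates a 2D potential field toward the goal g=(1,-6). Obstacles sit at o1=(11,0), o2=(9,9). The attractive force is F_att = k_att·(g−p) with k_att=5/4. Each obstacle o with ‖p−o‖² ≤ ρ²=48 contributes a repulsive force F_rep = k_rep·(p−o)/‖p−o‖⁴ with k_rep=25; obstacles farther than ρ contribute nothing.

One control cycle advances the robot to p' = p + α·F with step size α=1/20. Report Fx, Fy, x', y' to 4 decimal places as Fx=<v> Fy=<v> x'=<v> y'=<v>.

F_att = 5/4·(g−p) = 5/4·(-9,-2) = (-11.2500,-2.5000)
o1: d²=17 ≤ ρ²=48; F_rep = 25·(-1,-4)/17² = (-0.0865,-0.3460)
o2: d²=170 > ρ²=48 → inactive
F = F_att + ΣF_rep = (-11.3365,-2.8460)
p' = p + 1/20·F = (9.4332,-4.1423)

Fx=-11.3365 Fy=-2.8460 x'=9.4332 y'=-4.1423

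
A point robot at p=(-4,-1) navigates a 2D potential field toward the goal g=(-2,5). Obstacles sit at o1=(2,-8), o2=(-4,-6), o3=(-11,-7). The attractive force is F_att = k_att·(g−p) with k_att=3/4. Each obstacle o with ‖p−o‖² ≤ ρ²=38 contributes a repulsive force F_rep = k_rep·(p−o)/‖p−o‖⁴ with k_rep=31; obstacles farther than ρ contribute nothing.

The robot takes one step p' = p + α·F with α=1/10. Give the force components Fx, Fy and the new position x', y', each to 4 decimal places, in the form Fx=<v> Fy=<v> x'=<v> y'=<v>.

Fx=1.5000 Fy=4.7480 x'=-3.8500 y'=-0.5252

F_att = 3/4·(g−p) = 3/4·(2,6) = (1.5000,4.5000)
o1: d²=85 > ρ²=38 → inactive
o2: d²=25 ≤ ρ²=38; F_rep = 31·(0,5)/25² = (0.0000,0.2480)
o3: d²=85 > ρ²=38 → inactive
F = F_att + ΣF_rep = (1.5000,4.7480)
p' = p + 1/10·F = (-3.8500,-0.5252)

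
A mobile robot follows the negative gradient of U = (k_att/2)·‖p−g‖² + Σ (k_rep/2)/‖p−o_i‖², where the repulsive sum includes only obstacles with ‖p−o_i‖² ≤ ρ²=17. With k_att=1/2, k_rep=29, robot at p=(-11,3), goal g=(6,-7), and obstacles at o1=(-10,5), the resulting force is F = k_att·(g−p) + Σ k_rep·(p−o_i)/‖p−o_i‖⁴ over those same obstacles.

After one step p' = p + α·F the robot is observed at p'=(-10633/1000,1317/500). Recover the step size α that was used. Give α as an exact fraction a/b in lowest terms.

α = 1/20

F_att = 1/2·(g−p) = 1/2·(17,-10) = (8.5000,-5.0000)
o1: d²=5 ≤ ρ²=17; F_rep = 29·(-1,-2)/5² = (-1.1600,-2.3200)
F = F_att + ΣF_rep = (7.3400,-7.3200)
Δp = p'−p = (0.3670,-0.3660); α = Δx/Fx = (367/1000) / (367/50) = 1/20
check: Δy/Fy = (-183/500) / (-183/25) = 1/20 ✓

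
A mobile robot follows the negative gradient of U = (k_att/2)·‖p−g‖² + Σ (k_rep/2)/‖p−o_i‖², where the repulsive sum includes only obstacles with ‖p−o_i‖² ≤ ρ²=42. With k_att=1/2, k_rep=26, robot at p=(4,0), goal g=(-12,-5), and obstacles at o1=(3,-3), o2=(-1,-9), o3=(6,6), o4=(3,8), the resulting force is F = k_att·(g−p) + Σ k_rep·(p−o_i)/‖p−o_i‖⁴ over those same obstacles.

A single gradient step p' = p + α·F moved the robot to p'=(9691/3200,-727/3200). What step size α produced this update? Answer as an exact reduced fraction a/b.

F_att = 1/2·(g−p) = 1/2·(-16,-5) = (-8.0000,-2.5000)
o1: d²=10 ≤ ρ²=42; F_rep = 26·(1,3)/10² = (0.2600,0.7800)
o2: d²=106 > ρ²=42 → inactive
o3: d²=40 ≤ ρ²=42; F_rep = 26·(-2,-6)/40² = (-0.0325,-0.0975)
o4: d²=65 > ρ²=42 → inactive
F = F_att + ΣF_rep = (-7.7725,-1.8175)
Δp = p'−p = (-0.9716,-0.2272); α = Δx/Fx = (-3109/3200) / (-3109/400) = 1/8
check: Δy/Fy = (-727/3200) / (-727/400) = 1/8 ✓

α = 1/8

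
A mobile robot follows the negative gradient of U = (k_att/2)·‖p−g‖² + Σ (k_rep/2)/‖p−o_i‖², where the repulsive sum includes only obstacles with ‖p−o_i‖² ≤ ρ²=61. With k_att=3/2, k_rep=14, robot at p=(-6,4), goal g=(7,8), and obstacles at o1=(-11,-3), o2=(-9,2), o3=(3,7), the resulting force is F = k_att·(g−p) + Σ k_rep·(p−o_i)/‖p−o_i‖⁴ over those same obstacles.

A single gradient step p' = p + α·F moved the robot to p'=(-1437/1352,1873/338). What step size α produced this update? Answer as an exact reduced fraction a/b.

α = 1/4

F_att = 3/2·(g−p) = 3/2·(13,4) = (19.5000,6.0000)
o1: d²=74 > ρ²=61 → inactive
o2: d²=13 ≤ ρ²=61; F_rep = 14·(3,2)/13² = (0.2485,0.1657)
o3: d²=90 > ρ²=61 → inactive
F = F_att + ΣF_rep = (19.7485,6.1657)
Δp = p'−p = (4.9371,1.5414); α = Δx/Fx = (6675/1352) / (6675/338) = 1/4
check: Δy/Fy = (521/338) / (1042/169) = 1/4 ✓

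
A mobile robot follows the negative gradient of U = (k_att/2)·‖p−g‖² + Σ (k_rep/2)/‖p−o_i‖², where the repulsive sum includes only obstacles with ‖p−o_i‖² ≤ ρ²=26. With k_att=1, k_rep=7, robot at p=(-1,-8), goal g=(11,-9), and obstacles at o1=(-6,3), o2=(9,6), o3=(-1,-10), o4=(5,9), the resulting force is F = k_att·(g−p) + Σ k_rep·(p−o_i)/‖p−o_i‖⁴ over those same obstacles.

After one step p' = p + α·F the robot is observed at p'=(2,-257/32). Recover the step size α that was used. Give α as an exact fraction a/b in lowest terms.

F_att = 1·(g−p) = 1·(12,-1) = (12.0000,-1.0000)
o1: d²=146 > ρ²=26 → inactive
o2: d²=296 > ρ²=26 → inactive
o3: d²=4 ≤ ρ²=26; F_rep = 7·(0,2)/4² = (0.0000,0.8750)
o4: d²=325 > ρ²=26 → inactive
F = F_att + ΣF_rep = (12.0000,-0.1250)
Δp = p'−p = (3.0000,-0.0312); α = Δx/Fx = (3) / (12) = 1/4
check: Δy/Fy = (-1/32) / (-1/8) = 1/4 ✓

α = 1/4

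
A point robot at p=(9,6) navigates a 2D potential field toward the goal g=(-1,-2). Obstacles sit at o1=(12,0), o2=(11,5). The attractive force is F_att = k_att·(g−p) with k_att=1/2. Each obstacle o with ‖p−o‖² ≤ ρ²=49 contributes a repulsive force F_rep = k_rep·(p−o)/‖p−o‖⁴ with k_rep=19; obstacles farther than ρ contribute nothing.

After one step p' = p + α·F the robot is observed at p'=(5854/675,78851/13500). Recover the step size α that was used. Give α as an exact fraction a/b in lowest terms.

F_att = 1/2·(g−p) = 1/2·(-10,-8) = (-5.0000,-4.0000)
o1: d²=45 ≤ ρ²=49; F_rep = 19·(-3,6)/45² = (-0.0281,0.0563)
o2: d²=5 ≤ ρ²=49; F_rep = 19·(-2,1)/5² = (-1.5200,0.7600)
F = F_att + ΣF_rep = (-6.5481,-3.1837)
Δp = p'−p = (-0.3274,-0.1592); α = Δx/Fx = (-221/675) / (-884/135) = 1/20
check: Δy/Fy = (-2149/13500) / (-2149/675) = 1/20 ✓

α = 1/20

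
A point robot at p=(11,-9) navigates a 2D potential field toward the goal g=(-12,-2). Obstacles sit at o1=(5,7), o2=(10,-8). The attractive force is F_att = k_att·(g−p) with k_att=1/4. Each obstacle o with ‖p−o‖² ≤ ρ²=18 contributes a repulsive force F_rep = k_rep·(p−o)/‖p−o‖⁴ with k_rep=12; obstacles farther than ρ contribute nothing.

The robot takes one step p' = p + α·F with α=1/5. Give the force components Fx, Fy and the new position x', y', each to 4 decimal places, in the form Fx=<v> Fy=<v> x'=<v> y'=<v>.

Fx=-2.7500 Fy=-1.2500 x'=10.4500 y'=-9.2500

F_att = 1/4·(g−p) = 1/4·(-23,7) = (-5.7500,1.7500)
o1: d²=292 > ρ²=18 → inactive
o2: d²=2 ≤ ρ²=18; F_rep = 12·(1,-1)/2² = (3.0000,-3.0000)
F = F_att + ΣF_rep = (-2.7500,-1.2500)
p' = p + 1/5·F = (10.4500,-9.2500)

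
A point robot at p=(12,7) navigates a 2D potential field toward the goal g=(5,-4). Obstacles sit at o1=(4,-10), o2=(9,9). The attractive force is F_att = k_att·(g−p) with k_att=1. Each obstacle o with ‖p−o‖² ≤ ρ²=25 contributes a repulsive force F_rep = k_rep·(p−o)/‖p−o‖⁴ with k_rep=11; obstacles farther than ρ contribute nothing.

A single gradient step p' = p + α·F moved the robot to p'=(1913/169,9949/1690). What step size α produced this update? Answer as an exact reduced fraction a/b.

F_att = 1·(g−p) = 1·(-7,-11) = (-7.0000,-11.0000)
o1: d²=353 > ρ²=25 → inactive
o2: d²=13 ≤ ρ²=25; F_rep = 11·(3,-2)/13² = (0.1953,-0.1302)
F = F_att + ΣF_rep = (-6.8047,-11.1302)
Δp = p'−p = (-0.6805,-1.1130); α = Δx/Fx = (-115/169) / (-1150/169) = 1/10
check: Δy/Fy = (-1881/1690) / (-1881/169) = 1/10 ✓

α = 1/10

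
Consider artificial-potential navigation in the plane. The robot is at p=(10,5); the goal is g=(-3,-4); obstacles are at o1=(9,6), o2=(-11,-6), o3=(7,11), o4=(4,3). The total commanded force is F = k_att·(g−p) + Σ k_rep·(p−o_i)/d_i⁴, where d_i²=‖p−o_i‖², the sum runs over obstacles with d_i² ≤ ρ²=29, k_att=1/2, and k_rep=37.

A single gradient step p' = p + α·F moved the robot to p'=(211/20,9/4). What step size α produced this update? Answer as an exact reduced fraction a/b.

F_att = 1/2·(g−p) = 1/2·(-13,-9) = (-6.5000,-4.5000)
o1: d²=2 ≤ ρ²=29; F_rep = 37·(1,-1)/2² = (9.2500,-9.2500)
o2: d²=562 > ρ²=29 → inactive
o3: d²=45 > ρ²=29 → inactive
o4: d²=40 > ρ²=29 → inactive
F = F_att + ΣF_rep = (2.7500,-13.7500)
Δp = p'−p = (0.5500,-2.7500); α = Δx/Fx = (11/20) / (11/4) = 1/5
check: Δy/Fy = (-11/4) / (-55/4) = 1/5 ✓

α = 1/5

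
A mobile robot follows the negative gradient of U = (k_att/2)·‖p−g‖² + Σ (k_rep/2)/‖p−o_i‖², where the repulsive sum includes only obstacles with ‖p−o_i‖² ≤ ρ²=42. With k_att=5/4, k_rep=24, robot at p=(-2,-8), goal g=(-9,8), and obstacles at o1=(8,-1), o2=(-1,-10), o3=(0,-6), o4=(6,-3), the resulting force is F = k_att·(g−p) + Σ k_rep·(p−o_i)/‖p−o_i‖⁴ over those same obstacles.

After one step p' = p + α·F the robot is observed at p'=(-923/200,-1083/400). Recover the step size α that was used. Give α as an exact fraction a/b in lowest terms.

F_att = 5/4·(g−p) = 5/4·(-7,16) = (-8.7500,20.0000)
o1: d²=149 > ρ²=42 → inactive
o2: d²=5 ≤ ρ²=42; F_rep = 24·(-1,2)/5² = (-0.9600,1.9200)
o3: d²=8 ≤ ρ²=42; F_rep = 24·(-2,-2)/8² = (-0.7500,-0.7500)
o4: d²=89 > ρ²=42 → inactive
F = F_att + ΣF_rep = (-10.4600,21.1700)
Δp = p'−p = (-2.6150,5.2925); α = Δx/Fx = (-523/200) / (-523/50) = 1/4
check: Δy/Fy = (2117/400) / (2117/100) = 1/4 ✓

α = 1/4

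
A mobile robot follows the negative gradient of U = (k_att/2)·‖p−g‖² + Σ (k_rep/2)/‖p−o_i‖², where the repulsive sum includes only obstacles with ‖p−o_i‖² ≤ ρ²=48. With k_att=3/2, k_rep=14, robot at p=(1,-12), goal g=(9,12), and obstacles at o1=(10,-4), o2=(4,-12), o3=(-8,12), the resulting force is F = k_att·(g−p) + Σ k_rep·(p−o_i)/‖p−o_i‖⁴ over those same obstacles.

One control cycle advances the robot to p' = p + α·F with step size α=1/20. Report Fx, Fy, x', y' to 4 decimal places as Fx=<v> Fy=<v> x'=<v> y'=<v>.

F_att = 3/2·(g−p) = 3/2·(8,24) = (12.0000,36.0000)
o1: d²=145 > ρ²=48 → inactive
o2: d²=9 ≤ ρ²=48; F_rep = 14·(-3,0)/9² = (-0.5185,0.0000)
o3: d²=657 > ρ²=48 → inactive
F = F_att + ΣF_rep = (11.4815,36.0000)
p' = p + 1/20·F = (1.5741,-10.2000)

Fx=11.4815 Fy=36.0000 x'=1.5741 y'=-10.2000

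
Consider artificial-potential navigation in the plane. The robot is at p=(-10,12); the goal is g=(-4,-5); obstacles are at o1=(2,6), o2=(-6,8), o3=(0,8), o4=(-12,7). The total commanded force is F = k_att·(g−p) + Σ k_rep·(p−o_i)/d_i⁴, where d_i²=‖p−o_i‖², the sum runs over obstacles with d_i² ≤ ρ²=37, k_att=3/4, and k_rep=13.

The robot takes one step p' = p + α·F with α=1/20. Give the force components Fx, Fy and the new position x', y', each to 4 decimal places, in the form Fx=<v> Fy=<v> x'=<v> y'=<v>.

Fx=4.4801 Fy=-12.6219 x'=-9.7760 y'=11.3689

F_att = 3/4·(g−p) = 3/4·(6,-17) = (4.5000,-12.7500)
o1: d²=180 > ρ²=37 → inactive
o2: d²=32 ≤ ρ²=37; F_rep = 13·(-4,4)/32² = (-0.0508,0.0508)
o3: d²=116 > ρ²=37 → inactive
o4: d²=29 ≤ ρ²=37; F_rep = 13·(2,5)/29² = (0.0309,0.0773)
F = F_att + ΣF_rep = (4.4801,-12.6219)
p' = p + 1/20·F = (-9.7760,11.3689)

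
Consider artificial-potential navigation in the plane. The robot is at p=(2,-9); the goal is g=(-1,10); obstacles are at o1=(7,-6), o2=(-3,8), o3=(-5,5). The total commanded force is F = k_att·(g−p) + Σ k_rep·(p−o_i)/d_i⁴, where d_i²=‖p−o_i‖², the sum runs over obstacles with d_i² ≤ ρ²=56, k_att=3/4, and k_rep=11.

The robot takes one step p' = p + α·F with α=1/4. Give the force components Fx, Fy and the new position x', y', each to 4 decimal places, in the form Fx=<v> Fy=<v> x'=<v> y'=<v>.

Fx=-2.2976 Fy=14.2215 x'=1.4256 y'=-5.4446

F_att = 3/4·(g−p) = 3/4·(-3,19) = (-2.2500,14.2500)
o1: d²=34 ≤ ρ²=56; F_rep = 11·(-5,-3)/34² = (-0.0476,-0.0285)
o2: d²=314 > ρ²=56 → inactive
o3: d²=245 > ρ²=56 → inactive
F = F_att + ΣF_rep = (-2.2976,14.2215)
p' = p + 1/4·F = (1.4256,-5.4446)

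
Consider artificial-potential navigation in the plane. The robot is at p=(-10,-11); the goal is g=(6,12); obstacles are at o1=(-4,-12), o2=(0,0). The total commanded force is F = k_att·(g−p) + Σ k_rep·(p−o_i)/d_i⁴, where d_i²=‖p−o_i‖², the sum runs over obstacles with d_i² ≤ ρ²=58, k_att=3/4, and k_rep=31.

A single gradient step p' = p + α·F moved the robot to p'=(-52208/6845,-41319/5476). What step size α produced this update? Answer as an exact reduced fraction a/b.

α = 1/5

F_att = 3/4·(g−p) = 3/4·(16,23) = (12.0000,17.2500)
o1: d²=37 ≤ ρ²=58; F_rep = 31·(-6,1)/37² = (-0.1359,0.0226)
o2: d²=221 > ρ²=58 → inactive
F = F_att + ΣF_rep = (11.8641,17.2726)
Δp = p'−p = (2.3728,3.4545); α = Δx/Fx = (16242/6845) / (16242/1369) = 1/5
check: Δy/Fy = (18917/5476) / (94585/5476) = 1/5 ✓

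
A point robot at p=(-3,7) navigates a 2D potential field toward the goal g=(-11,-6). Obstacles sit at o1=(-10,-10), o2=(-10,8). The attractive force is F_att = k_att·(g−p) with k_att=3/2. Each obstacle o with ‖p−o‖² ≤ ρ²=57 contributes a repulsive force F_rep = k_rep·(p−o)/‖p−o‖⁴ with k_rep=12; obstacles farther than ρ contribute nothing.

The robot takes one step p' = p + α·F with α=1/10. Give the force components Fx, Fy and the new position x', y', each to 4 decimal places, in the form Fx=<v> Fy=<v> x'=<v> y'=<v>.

Fx=-11.9664 Fy=-19.5048 x'=-4.1966 y'=5.0495

F_att = 3/2·(g−p) = 3/2·(-8,-13) = (-12.0000,-19.5000)
o1: d²=338 > ρ²=57 → inactive
o2: d²=50 ≤ ρ²=57; F_rep = 12·(7,-1)/50² = (0.0336,-0.0048)
F = F_att + ΣF_rep = (-11.9664,-19.5048)
p' = p + 1/10·F = (-4.1966,5.0495)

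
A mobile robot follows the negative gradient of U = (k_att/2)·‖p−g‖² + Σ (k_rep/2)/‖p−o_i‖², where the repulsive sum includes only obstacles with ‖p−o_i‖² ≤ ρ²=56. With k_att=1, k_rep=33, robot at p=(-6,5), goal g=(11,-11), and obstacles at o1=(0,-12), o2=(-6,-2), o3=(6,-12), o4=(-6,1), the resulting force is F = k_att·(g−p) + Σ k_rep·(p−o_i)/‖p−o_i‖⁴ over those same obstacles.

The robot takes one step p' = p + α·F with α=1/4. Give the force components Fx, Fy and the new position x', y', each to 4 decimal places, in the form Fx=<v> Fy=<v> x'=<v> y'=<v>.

Fx=17.0000 Fy=-15.3882 x'=-1.7500 y'=1.1530

F_att = 1·(g−p) = 1·(17,-16) = (17.0000,-16.0000)
o1: d²=325 > ρ²=56 → inactive
o2: d²=49 ≤ ρ²=56; F_rep = 33·(0,7)/49² = (0.0000,0.0962)
o3: d²=433 > ρ²=56 → inactive
o4: d²=16 ≤ ρ²=56; F_rep = 33·(0,4)/16² = (0.0000,0.5156)
F = F_att + ΣF_rep = (17.0000,-15.3882)
p' = p + 1/4·F = (-1.7500,1.1530)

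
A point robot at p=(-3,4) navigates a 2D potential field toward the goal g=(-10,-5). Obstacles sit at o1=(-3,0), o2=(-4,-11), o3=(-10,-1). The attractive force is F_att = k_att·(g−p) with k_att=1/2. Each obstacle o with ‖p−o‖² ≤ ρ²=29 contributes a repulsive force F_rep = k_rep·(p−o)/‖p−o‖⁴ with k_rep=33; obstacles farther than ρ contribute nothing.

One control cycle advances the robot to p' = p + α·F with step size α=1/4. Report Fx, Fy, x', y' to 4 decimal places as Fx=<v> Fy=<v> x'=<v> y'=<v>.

F_att = 1/2·(g−p) = 1/2·(-7,-9) = (-3.5000,-4.5000)
o1: d²=16 ≤ ρ²=29; F_rep = 33·(0,4)/16² = (0.0000,0.5156)
o2: d²=226 > ρ²=29 → inactive
o3: d²=74 > ρ²=29 → inactive
F = F_att + ΣF_rep = (-3.5000,-3.9844)
p' = p + 1/4·F = (-3.8750,3.0039)

Fx=-3.5000 Fy=-3.9844 x'=-3.8750 y'=3.0039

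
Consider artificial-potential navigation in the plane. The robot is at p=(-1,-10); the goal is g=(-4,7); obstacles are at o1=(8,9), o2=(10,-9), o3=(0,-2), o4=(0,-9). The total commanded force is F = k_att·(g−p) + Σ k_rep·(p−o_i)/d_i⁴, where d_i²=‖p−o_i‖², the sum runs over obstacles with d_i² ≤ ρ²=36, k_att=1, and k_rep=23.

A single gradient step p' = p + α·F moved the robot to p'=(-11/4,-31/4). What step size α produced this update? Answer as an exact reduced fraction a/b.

F_att = 1·(g−p) = 1·(-3,17) = (-3.0000,17.0000)
o1: d²=442 > ρ²=36 → inactive
o2: d²=122 > ρ²=36 → inactive
o3: d²=65 > ρ²=36 → inactive
o4: d²=2 ≤ ρ²=36; F_rep = 23·(-1,-1)/2² = (-5.7500,-5.7500)
F = F_att + ΣF_rep = (-8.7500,11.2500)
Δp = p'−p = (-1.7500,2.2500); α = Δx/Fx = (-7/4) / (-35/4) = 1/5
check: Δy/Fy = (9/4) / (45/4) = 1/5 ✓

α = 1/5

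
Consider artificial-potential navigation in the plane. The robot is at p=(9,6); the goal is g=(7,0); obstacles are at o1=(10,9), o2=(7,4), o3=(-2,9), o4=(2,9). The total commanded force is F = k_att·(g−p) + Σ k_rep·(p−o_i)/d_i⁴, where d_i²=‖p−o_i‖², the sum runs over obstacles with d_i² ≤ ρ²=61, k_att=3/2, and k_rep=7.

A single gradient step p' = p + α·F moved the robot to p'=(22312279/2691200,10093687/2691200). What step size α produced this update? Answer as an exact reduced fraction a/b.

F_att = 3/2·(g−p) = 3/2·(-2,-6) = (-3.0000,-9.0000)
o1: d²=10 ≤ ρ²=61; F_rep = 7·(-1,-3)/10² = (-0.0700,-0.2100)
o2: d²=8 ≤ ρ²=61; F_rep = 7·(2,2)/8² = (0.2188,0.2188)
o3: d²=130 > ρ²=61 → inactive
o4: d²=58 ≤ ρ²=61; F_rep = 7·(7,-3)/58² = (0.0146,-0.0062)
F = F_att + ΣF_rep = (-2.8367,-8.9975)
Δp = p'−p = (-0.7092,-2.2494); α = Δx/Fx = (-1908521/2691200) / (-1908521/672800) = 1/4
check: Δy/Fy = (-6053513/2691200) / (-6053513/672800) = 1/4 ✓

α = 1/4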